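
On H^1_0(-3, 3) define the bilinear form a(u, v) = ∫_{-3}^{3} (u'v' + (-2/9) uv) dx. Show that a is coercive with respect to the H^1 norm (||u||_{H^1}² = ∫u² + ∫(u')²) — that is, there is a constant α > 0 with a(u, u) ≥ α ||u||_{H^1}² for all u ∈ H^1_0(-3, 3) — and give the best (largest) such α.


α = (-8 + π^2)/(π^2 + 36)

Coercivity of a(·,·) on H^1_0(-3, 3) means a(u, u) ≥ α ||u||_{H^1}² for every u ∈ H^1_0.
The interval has length L = 6, and Poincaré/coercivity depend only on L. Here a(u, u) = ∫(u')² + (-2/9)·∫u².
Here c = -2/9 < 0 with |c| < (π/L)² = π^2/36, so coercivity still holds. The condition a(u,u) ≥ α||u||_{H^1}² reads (1−α)∫(u')² ≥ (α−c)∫u². Any admissible α is ≤ 1 (rapidly oscillating u have ∫u²/∫(u')² → 0), and α = 1 would force 0 ≥ (1−c)∫u², impossible since c < 1; so 1−α > 0. By the sharp Poincaré inequality on H^1_0 of an interval of length L, ∫(u')² ≥ (π/L)²∫u² with equality for the first sine mode sin(π(x−x₀)/L) (x₀ the left endpoint), so the inequality holds for all u iff (1−α)(π/L)² ≥ α − c, i.e. α ≤ ((π/L)² + c)/((π/L)² + 1) = (1 + c(L/π)²)/(1 + (L/π)²). (Direct route, valid since c ≤ 0: Poincaré gives c∫u² ≥ c(L/π)²∫(u')², so a(u,u) ≥ (1 + c(L/π)²)∫(u')², while ||u||_{H^1}² ≤ (1 + (L/π)²)∫(u')²; dividing yields the same α.) With (π/L)² = π^2/36 and c = -2/9, the largest admissible constant is α = ((π/L)² + c)/((π/L)² + 1).
Simplifying, α = (-8 + π^2)/(π^2 + 36).


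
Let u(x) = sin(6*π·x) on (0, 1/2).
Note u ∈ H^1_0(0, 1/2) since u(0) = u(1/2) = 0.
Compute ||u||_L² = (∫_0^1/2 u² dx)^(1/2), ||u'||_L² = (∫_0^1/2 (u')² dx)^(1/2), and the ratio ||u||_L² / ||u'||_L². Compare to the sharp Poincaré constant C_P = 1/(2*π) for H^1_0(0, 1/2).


||u||_L² / ||u'||_L² = 1/(6*π) < C_P = 1/(2*π).

u(x) = sin(6*π·x), so u'(x) = 6*π*cos(6*π*x).
Writing u(x) = A·sin(kπx/L) with A = 1 and k = 3, use ∫_0^L sin²(kπx/L) dx = L/2 and ∫_0^L cos²(kπx/L) dx = L/2.
u² = 1·sin²(6*π·x) and (u')² = 36*π^2·cos²(6*π·x), and each of sin², cos² integrates to L/2 = 1/4 over (0, 1/2).
∫_0^1/2 u² dx = 1/4, so ||u||_L² = 1/2.
∫_0^1/2 (u')² dx = 9*π^2, so ||u'||_L² = 3*π.
Ratio ||u||_L² / ||u'||_L² = 1/(6*π).
Sharp Poincaré constant on H^1_0(0, 1/2) is C_P = L/π = 1/(2*π), achieved by sin(2*π·x).
This is the k = 3 harmonic; the ratio L/(kπ) is strictly less than C_P = L/π, consistent with the sharp inequality ||u||_L² ≤ C_P ||u'||_L².


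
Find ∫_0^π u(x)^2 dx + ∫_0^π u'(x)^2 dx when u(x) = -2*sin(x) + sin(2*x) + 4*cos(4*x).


||u||_{H^1(0,π)}^2 = 544/15 + 285*π/2

u'(x) = -16*sin(4*x) - 2*cos(x) + 2*cos(2*x).
Expand u² and (u')² and integrate term by term on (0, π), using: for integers n ≥ 1, ∫_0^π sin²(nx) dx = ∫_0^π cos²(nx) dx = π/2; for n ≠ n', ∫_0^π sin(nx)sin(n'x) dx = ∫_0^π cos(nx)cos(n'x) dx = 0; and by product-to-sum, ∫_0^π sin(nx)cos(n'x) dx = ½∫_0^π [sin((n+n')x) + sin((n−n')x)] dx, which is 0 when n+n' is even and 2n/(n²−n'²) when n+n' is odd (it need not vanish on (0, π)).
  u² squared terms: (-2)²·∫sin(x)² dx = 4·π/2 = 2*π;  (4)²·∫cos(4x)² dx = 16·π/2 = 8*π;  (1)²·∫sin(2x)² dx = 1·π/2 = π/2.
  u² cross terms: 2·(-2)·(4)·∫sin(x)·cos(4x) dx = -16·(-2/15) = 32/15;  2·(-2)·(1)·∫sin(x)·sin(2x) dx = -4·(0) = 0;  2·(4)·(1)·∫cos(4x)·sin(2x) dx = 8·(0) = 0.
  So ∫_0^π u² dx = 2*π + 8*π + π/2 + 32/15 + 0 + 0 = 32/15 + 21*π/2.
  (u')² squared terms: (-16)²·∫sin(4x)² dx = 256·π/2 = 128*π;  (-2)²·∫cos(x)² dx = 4·π/2 = 2*π;  (2)²·∫cos(2x)² dx = 4·π/2 = 2*π.
  (u')² cross terms: 2·(-16)·(-2)·∫sin(4x)·cos(x) dx = 64·(8/15) = 512/15;  2·(-16)·(2)·∫sin(4x)·cos(2x) dx = -64·(0) = 0;  2·(-2)·(2)·∫cos(x)·cos(2x) dx = -8·(0) = 0.
  So ∫_0^π (u')² dx = 128*π + 2*π + 2*π + 512/15 + 0 + 0 = 512/15 + 132*π.
||u||_{H^1}^2 = (32/15 + 21*π/2) + (512/15 + 132*π) = 544/15 + 285*π/2.


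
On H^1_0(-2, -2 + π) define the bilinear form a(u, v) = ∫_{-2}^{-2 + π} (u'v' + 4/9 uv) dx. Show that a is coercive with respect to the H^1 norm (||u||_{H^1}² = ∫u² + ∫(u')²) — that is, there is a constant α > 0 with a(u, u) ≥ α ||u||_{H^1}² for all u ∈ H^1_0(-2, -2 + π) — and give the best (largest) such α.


α = 13/18

Coercivity of a(·,·) on H^1_0(-2, -2 + π) means a(u, u) ≥ α ||u||_{H^1}² for every u ∈ H^1_0.
The interval has length L = π, and Poincaré/coercivity depend only on L. Here a(u, u) = ∫(u')² + (4/9)·∫u².
Here 0 < c = 4/9 < 1. The condition a(u,u) ≥ α||u||_{H^1}² reads (1−α)∫(u')² ≥ (α−c)∫u². Any admissible α is ≤ 1 (rapidly oscillating u have ∫u²/∫(u')² → 0), and α = 1 would force 0 ≥ (1−c)∫u², impossible since c < 1; so 1−α > 0. By the sharp Poincaré inequality on H^1_0 of an interval of length L, ∫(u')² ≥ (π/L)²∫u² with equality for the first sine mode sin(π(x−x₀)/L) (x₀ the left endpoint), so the inequality holds for all u iff (1−α)(π/L)² ≥ α − c, i.e. α ≤ ((π/L)² + c)/((π/L)² + 1) = (1 + c(L/π)²)/(1 + (L/π)²). With (π/L)² = 1 and c = 4/9, the largest admissible constant is α = ((π/L)² + c)/((π/L)² + 1).
Simplifying, α = 13/18.


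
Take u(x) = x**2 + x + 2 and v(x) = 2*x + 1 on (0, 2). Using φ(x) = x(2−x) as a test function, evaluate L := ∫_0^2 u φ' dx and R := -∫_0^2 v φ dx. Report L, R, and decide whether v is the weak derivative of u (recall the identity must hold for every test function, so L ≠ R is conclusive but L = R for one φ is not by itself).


LHS = -4, RHS = -4. Yes, v = u' weakly.

u(x) = x**2 + x + 2, classical derivative u'(x) = 2*x + 1.
φ(x) = x(2−x), so φ'(x) = 2 - 2*x.
Note φ(0) = φ(2) = 0, so the boundary term u·φ vanishes.
LHS = ∫_0^2 u(x) φ'(x) dx = ∫_0^2 (-2*x^3 - 2*x + 4) dx. Term by term:
  ∫_0^2 -2*x^3 dx = -8;  ∫_0^2 -2*x dx = -4;  ∫_0^2 4 dx = 8.
Sum: -8 − 4 + 8 = -4.
So LHS = -4.
∫_0^2 v(x) φ(x) dx = ∫_0^2 (-2*x^3 + 3*x^2 + 2*x) dx. Term by term:
  ∫_0^2 -2*x^3 dx = -8;  ∫_0^2 3*x^2 dx = 8;  ∫_0^2 2*x dx = 4.
Sum: -8 + 8 + 4 = 4.
So RHS = -∫_0^2 v(x) φ(x) dx = -4.
LHS = RHS, so the identity holds for this test φ.
Moreover u is smooth here and v(x) = u'(x) = 2*x + 1 pointwise, so the identity holds for every test function. Hence v is the weak derivative of u.


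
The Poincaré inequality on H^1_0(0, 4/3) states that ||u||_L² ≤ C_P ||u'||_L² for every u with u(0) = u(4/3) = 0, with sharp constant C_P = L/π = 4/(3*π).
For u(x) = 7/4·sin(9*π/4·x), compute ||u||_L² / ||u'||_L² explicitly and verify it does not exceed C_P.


||u||_L² / ||u'||_L² = 4/(9*π) < C_P = 4/(3*π).

u(x) = 7/4·sin(9*π/4·x), so u'(x) = 63*π*cos(9*π*x/4)/16.
Writing u(x) = A·sin(kπx/L) with A = 7/4 and k = 3, use ∫_0^L sin²(kπx/L) dx = L/2 and ∫_0^L cos²(kπx/L) dx = L/2.
u² = 49/16·sin²(9*π/4·x) and (u')² = 3969*π^2/256·cos²(9*π/4·x), and each of sin², cos² integrates to L/2 = 2/3 over (0, 4/3).
∫_0^4/3 u² dx = 49/24, so ||u||_L² = 7*sqrt(6)/12.
∫_0^4/3 (u')² dx = 1323*π^2/128, so ||u'||_L² = 21*sqrt(6)*π/16.
Ratio ||u||_L² / ||u'||_L² = 4/(9*π).
Sharp Poincaré constant on H^1_0(0, 4/3) is C_P = L/π = 4/(3*π), achieved by sin(3*π/4·x).
This is the k = 3 harmonic; the ratio L/(kπ) is strictly less than C_P = L/π, consistent with the sharp inequality ||u||_L² ≤ C_P ||u'||_L².


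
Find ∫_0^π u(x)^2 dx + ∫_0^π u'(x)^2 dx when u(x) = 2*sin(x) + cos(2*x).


||u||_{H^1(0,π)}^2 = -40/3 + 13*π/2

u'(x) = -2*sin(2*x) + 2*cos(x).
Expand u² and (u')² and integrate term by term on (0, π), using: for integers n ≥ 1, ∫_0^π sin²(nx) dx = ∫_0^π cos²(nx) dx = π/2; for n ≠ n', ∫_0^π sin(nx)sin(n'x) dx = ∫_0^π cos(nx)cos(n'x) dx = 0; and by product-to-sum, ∫_0^π sin(nx)cos(n'x) dx = ½∫_0^π [sin((n+n')x) + sin((n−n')x)] dx, which is 0 when n+n' is even and 2n/(n²−n'²) when n+n' is odd (it need not vanish on (0, π)).
  u² squared terms: (2)²·∫sin(x)² dx = 4·π/2 = 2*π;  (1)²·∫cos(2x)² dx = 1·π/2 = π/2.
  u² cross terms: 2·(2)·(1)·∫sin(x)·cos(2x) dx = 4·(-2/3) = -8/3.
  So ∫_0^π u² dx = 2*π + π/2 − 8/3 = -8/3 + 5*π/2.
  (u')² squared terms: (-2)²·∫sin(2x)² dx = 4·π/2 = 2*π;  (2)²·∫cos(x)² dx = 4·π/2 = 2*π.
  (u')² cross terms: 2·(-2)·(2)·∫sin(2x)·cos(x) dx = -8·(4/3) = -32/3.
  So ∫_0^π (u')² dx = 2*π + 2*π − 32/3 = -32/3 + 4*π.
||u||_{H^1}^2 = (-8/3 + 5*π/2) + (-32/3 + 4*π) = -40/3 + 13*π/2.


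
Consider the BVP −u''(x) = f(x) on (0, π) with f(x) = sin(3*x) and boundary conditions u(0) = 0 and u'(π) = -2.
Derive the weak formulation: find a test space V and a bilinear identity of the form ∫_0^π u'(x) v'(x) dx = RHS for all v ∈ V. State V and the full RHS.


V = {v ∈ H^1(0, π) : v(0) = 0} (test functions vanish at x = 0 where u is specified); weak form: ∫_0^π u'v' dx = ∫_0^π (sin(3*x)) v dx − 2·v(π) for all v ∈ V.

Multiply both sides by a test function v and integrate from 0 to π:
  ∫_0^π −u''(x) v(x) dx = ∫_0^π f(x) v(x) dx.
Integrate the LHS by parts once:
  ∫_0^π −u'' v dx = −[u'(x) v(x)]_0^π + ∫_0^π u'(x) v'(x) dx.
Thus ∫_0^π u'(x) v'(x) dx = ∫_0^π f(x) v(x) dx + [u'(x) v(x)]_0^π.
Choose V so that boundary terms are either known or forced to vanish.
Mixed BC: u(0) = 0 (Dirichlet) and u'(π) = -2 (Neumann). Define V = {v ∈ H^1(0, π) : v(0) = 0}. Then [u' v]_0^π = u'(π)·v(π) − u'(0)·0 = − 2·v(π).
Weak formulation: find u (satisfying any essential BC) such that ∫_0^π u'(x) v'(x) dx = ∫_0^π f v dx − 2·v(π) for all v ∈ V (Dirichlet at 0 absorbed into V; Neumann datum at x = π contributes the boundary term).
Substituting f(x) = sin(3*x), the right-hand side is ∫_0^π (sin(3*x)) v dx − 2·v(π).


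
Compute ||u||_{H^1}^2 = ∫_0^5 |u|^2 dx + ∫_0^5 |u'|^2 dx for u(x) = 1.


||u||_{H^1}^2 = 5

The H^1 norm (squared) on an interval (0, L) is
  ||u||_{H^1}^2 = ∫_0^L u(x)^2 dx + ∫_0^L u'(x)^2 dx.
Compute u'(x) = 0.
Then u(x)^2 = 1 and u'(x)^2 = 0.
Integrate each monomial from 0 to 5 using ∫_0^5 c·x^n dx = c·5^(n+1)/(n+1):
  ∫_0^5 u(x)^2 dx = ∫_0^5 (1) dx. Term by term:
    ∫_0^5 1 dx = 5.
  ∫_0^5 u'(x)^2 dx = ∫_0^5 (0) dx. Term by term:
    ∫_0^5 0 dx = 0.
Adding: ||u||_{H^1}^2 = 5 + 0 = 5.


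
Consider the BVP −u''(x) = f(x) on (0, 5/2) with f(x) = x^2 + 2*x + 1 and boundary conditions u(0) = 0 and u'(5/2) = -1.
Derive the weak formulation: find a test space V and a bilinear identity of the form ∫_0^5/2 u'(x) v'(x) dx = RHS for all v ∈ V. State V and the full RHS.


V = {v ∈ H^1(0, 5/2) : v(0) = 0} (test functions vanish at x = 0 where u is specified); weak form: ∫_0^5/2 u'v' dx = ∫_0^5/2 (x^2 + 2*x + 1) v dx − v(5/2) for all v ∈ V.

Multiply both sides by a test function v and integrate from 0 to 5/2:
  ∫_0^5/2 −u''(x) v(x) dx = ∫_0^5/2 f(x) v(x) dx.
Integrate the LHS by parts once:
  ∫_0^5/2 −u'' v dx = −[u'(x) v(x)]_0^5/2 + ∫_0^5/2 u'(x) v'(x) dx.
Thus ∫_0^5/2 u'(x) v'(x) dx = ∫_0^5/2 f(x) v(x) dx + [u'(x) v(x)]_0^5/2.
Choose V so that boundary terms are either known or forced to vanish.
Mixed BC: u(0) = 0 (Dirichlet) and u'(5/2) = -1 (Neumann). Define V = {v ∈ H^1(0, 5/2) : v(0) = 0}. Then [u' v]_0^5/2 = u'(5/2)·v(5/2) − u'(0)·0 = − v(5/2).
Weak formulation: find u (satisfying any essential BC) such that ∫_0^5/2 u'(x) v'(x) dx = ∫_0^5/2 f v dx − v(5/2) for all v ∈ V (Dirichlet at 0 absorbed into V; Neumann datum at x = 5/2 contributes the boundary term).
Substituting f(x) = x^2 + 2*x + 1, the right-hand side is ∫_0^5/2 (x^2 + 2*x + 1) v dx − v(5/2).


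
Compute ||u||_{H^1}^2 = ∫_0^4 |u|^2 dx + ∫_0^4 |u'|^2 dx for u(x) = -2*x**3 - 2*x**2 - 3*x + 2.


||u||_{H^1}^2 = 1052796/35

The H^1 norm (squared) on an interval (0, L) is
  ||u||_{H^1}^2 = ∫_0^L u(x)^2 dx + ∫_0^L u'(x)^2 dx.
Compute u'(x) = -6*x**2 - 4*x - 3.
Then u(x)^2 = 4*x**6 + 8*x**5 + 16*x**4 + 4*x**3 + x**2 - 12*x + 4 and u'(x)^2 = 36*x**4 + 48*x**3 + 52*x**2 + 24*x + 9.
Integrate each monomial from 0 to 4 using ∫_0^4 c·x^n dx = c·4^(n+1)/(n+1):
  ∫_0^4 u(x)^2 dx = ∫_0^4 (4*x^6 + 8*x^5 + 16*x^4 + 4*x^3 + x^2 - 12*x + 4) dx. Term by term:
    ∫_0^4 4*x^6 dx = 65536/7;  ∫_0^4 8*x^5 dx = 16384/3;  ∫_0^4 16*x^4 dx = 16384/5;
    ∫_0^4 4*x^3 dx = 256;  ∫_0^4 x^2 dx = 64/3;  ∫_0^4 -12*x dx = -96;
    ∫_0^4 4 dx = 16.
  Sum: 65536/7 + 16384/3 + 16384/5 + 256 + 64/3 − 96 + 16 = 1921264/105.
  ∫_0^4 u'(x)^2 dx = ∫_0^4 (36*x^4 + 48*x^3 + 52*x^2 + 24*x + 9) dx. Term by term:
    ∫_0^4 36*x^4 dx = 36864/5;  ∫_0^4 48*x^3 dx = 3072;  ∫_0^4 52*x^2 dx = 3328/3;
    ∫_0^4 24*x dx = 192;  ∫_0^4 9 dx = 36.
  Sum: 36864/5 + 3072 + 3328/3 + 192 + 36 = 176732/15.
Adding: ||u||_{H^1}^2 = 1921264/105 + 176732/15 = 1052796/35.


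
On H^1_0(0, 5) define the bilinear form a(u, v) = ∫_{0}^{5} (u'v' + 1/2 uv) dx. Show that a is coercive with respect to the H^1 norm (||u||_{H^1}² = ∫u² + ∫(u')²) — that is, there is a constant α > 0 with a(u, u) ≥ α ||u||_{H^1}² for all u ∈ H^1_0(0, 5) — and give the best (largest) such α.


α = (π^2 + 25/2)/(π^2 + 25)

Coercivity of a(·,·) on H^1_0(0, 5) means a(u, u) ≥ α ||u||_{H^1}² for every u ∈ H^1_0.
The interval has length L = 5, and Poincaré/coercivity depend only on L. Here a(u, u) = ∫(u')² + (1/2)·∫u².
Here 0 < c = 1/2 < 1. The condition a(u,u) ≥ α||u||_{H^1}² reads (1−α)∫(u')² ≥ (α−c)∫u². Any admissible α is ≤ 1 (rapidly oscillating u have ∫u²/∫(u')² → 0), and α = 1 would force 0 ≥ (1−c)∫u², impossible since c < 1; so 1−α > 0. By the sharp Poincaré inequality on H^1_0 of an interval of length L, ∫(u')² ≥ (π/L)²∫u² with equality for the first sine mode sin(π(x−x₀)/L) (x₀ the left endpoint), so the inequality holds for all u iff (1−α)(π/L)² ≥ α − c, i.e. α ≤ ((π/L)² + c)/((π/L)² + 1) = (1 + c(L/π)²)/(1 + (L/π)²). With (π/L)² = π^2/25 and c = 1/2, the largest admissible constant is α = ((π/L)² + c)/((π/L)² + 1).
Simplifying, α = (π^2 + 25/2)/(π^2 + 25).


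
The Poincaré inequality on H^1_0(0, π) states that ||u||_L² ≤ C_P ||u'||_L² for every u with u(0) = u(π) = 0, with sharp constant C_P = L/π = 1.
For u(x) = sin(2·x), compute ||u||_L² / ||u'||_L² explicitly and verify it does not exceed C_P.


||u||_L² / ||u'||_L² = 1/2 < C_P = 1.

u(x) = sin(2·x), so u'(x) = 2*cos(2*x).
Writing u(x) = A·sin(kπx/L) with A = 1 and k = 2, use ∫_0^L sin²(kπx/L) dx = L/2 and ∫_0^L cos²(kπx/L) dx = L/2.
u² = 1·sin²(2·x) and (u')² = 4·cos²(2·x), and each of sin², cos² integrates to L/2 = π/2 over (0, π).
∫_0^π u² dx = π/2, so ||u||_L² = sqrt(2)*sqrt(π)/2.
∫_0^π (u')² dx = 2*π, so ||u'||_L² = sqrt(2)*sqrt(π).
Ratio ||u||_L² / ||u'||_L² = 1/2.
Sharp Poincaré constant on H^1_0(0, π) is C_P = L/π = 1, achieved by sin(x).
This is the k = 2 harmonic; the ratio L/(kπ) is strictly less than C_P = L/π, consistent with the sharp inequality ||u||_L² ≤ C_P ||u'||_L².


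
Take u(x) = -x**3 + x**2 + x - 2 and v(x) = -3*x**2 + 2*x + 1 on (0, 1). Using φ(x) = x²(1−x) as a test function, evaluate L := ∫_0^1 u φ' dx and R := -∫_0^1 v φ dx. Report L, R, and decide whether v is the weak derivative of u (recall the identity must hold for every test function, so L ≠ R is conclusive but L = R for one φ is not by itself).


LHS = -1/12, RHS = -1/12. Yes, v = u' weakly.

u(x) = -x**3 + x**2 + x - 2, classical derivative u'(x) = -3*x**2 + 2*x + 1.
φ(x) = x²(1−x), so φ'(x) = x*(2 - 3*x).
Note φ(0) = φ(1) = 0, so the boundary term u·φ vanishes.
LHS = ∫_0^1 u(x) φ'(x) dx = ∫_0^1 (3*x^5 - 5*x^4 - x^3 + 8*x^2 - 4*x) dx. Term by term:
  ∫_0^1 3*x^5 dx = 1/2;  ∫_0^1 -5*x^4 dx = -1;  ∫_0^1 -x^3 dx = -1/4;
  ∫_0^1 8*x^2 dx = 8/3;  ∫_0^1 -4*x dx = -2.
Sum: 1/2 − 1 − 1/4 + 8/3 − 2 = -1/12.
So LHS = -1/12.
∫_0^1 v(x) φ(x) dx = ∫_0^1 (3*x^5 - 5*x^4 + x^3 + x^2) dx. Term by term:
  ∫_0^1 3*x^5 dx = 1/2;  ∫_0^1 -5*x^4 dx = -1;  ∫_0^1 x^3 dx = 1/4;
  ∫_0^1 x^2 dx = 1/3.
Sum: 1/2 − 1 + 1/4 + 1/3 = 1/12.
So RHS = -∫_0^1 v(x) φ(x) dx = -1/12.
LHS = RHS, so the identity holds for this test φ.
Moreover u is smooth here and v(x) = u'(x) = -3*x**2 + 2*x + 1 pointwise, so the identity holds for every test function. Hence v is the weak derivative of u.


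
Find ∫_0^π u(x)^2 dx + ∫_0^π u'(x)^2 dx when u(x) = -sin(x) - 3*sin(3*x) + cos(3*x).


||u||_{H^1(0,π)}^2 = 51*π

u'(x) = -3*sin(3*x) - cos(x) - 9*cos(3*x).
Expand u² and (u')² and integrate term by term on (0, π), using: for integers n ≥ 1, ∫_0^π sin²(nx) dx = ∫_0^π cos²(nx) dx = π/2; for n ≠ n', ∫_0^π sin(nx)sin(n'x) dx = ∫_0^π cos(nx)cos(n'x) dx = 0; and by product-to-sum, ∫_0^π sin(nx)cos(n'x) dx = ½∫_0^π [sin((n+n')x) + sin((n−n')x)] dx, which is 0 when n+n' is even and 2n/(n²−n'²) when n+n' is odd (it need not vanish on (0, π)).
  u² squared terms: (-1)²·∫sin(x)² dx = 1·π/2 = π/2;  (-3)²·∫sin(3x)² dx = 9·π/2 = 9*π/2;  (1)²·∫cos(3x)² dx = 1·π/2 = π/2.
  u² cross terms: 2·(-1)·(-3)·∫sin(x)·sin(3x) dx = 6·(0) = 0;  2·(-1)·(1)·∫sin(x)·cos(3x) dx = -2·(0) = 0;  2·(-3)·(1)·∫sin(3x)·cos(3x) dx = -6·(0) = 0.
  So ∫_0^π u² dx = π/2 + 9*π/2 + π/2 + 0 + 0 + 0 = 11*π/2.
  (u')² squared terms: (-1)²·∫cos(x)² dx = 1·π/2 = π/2;  (-9)²·∫cos(3x)² dx = 81·π/2 = 81*π/2;  (-3)²·∫sin(3x)² dx = 9·π/2 = 9*π/2.
  (u')² cross terms: 2·(-1)·(-9)·∫cos(x)·cos(3x) dx = 18·(0) = 0;  2·(-1)·(-3)·∫cos(x)·sin(3x) dx = 6·(0) = 0;  2·(-9)·(-3)·∫cos(3x)·sin(3x) dx = 54·(0) = 0.
  So ∫_0^π (u')² dx = π/2 + 81*π/2 + 9*π/2 + 0 + 0 + 0 = 91*π/2.
||u||_{H^1}^2 = (11*π/2) + (91*π/2) = 51*π.


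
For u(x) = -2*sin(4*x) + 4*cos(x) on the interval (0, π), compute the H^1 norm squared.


||u||_{H^1(0,π)}^2 = -256/15 + 50*π

u'(x) = -4*sin(x) - 8*cos(4*x).
Expand u² and (u')² and integrate term by term on (0, π), using: for integers n ≥ 1, ∫_0^π sin²(nx) dx = ∫_0^π cos²(nx) dx = π/2; for n ≠ n', ∫_0^π sin(nx)sin(n'x) dx = ∫_0^π cos(nx)cos(n'x) dx = 0; and by product-to-sum, ∫_0^π sin(nx)cos(n'x) dx = ½∫_0^π [sin((n+n')x) + sin((n−n')x)] dx, which is 0 when n+n' is even and 2n/(n²−n'²) when n+n' is odd (it need not vanish on (0, π)).
  u² squared terms: (-2)²·∫sin(4x)² dx = 4·π/2 = 2*π;  (4)²·∫cos(x)² dx = 16·π/2 = 8*π.
  u² cross terms: 2·(-2)·(4)·∫sin(4x)·cos(x) dx = -16·(8/15) = -128/15.
  So ∫_0^π u² dx = 2*π + 8*π − 128/15 = -128/15 + 10*π.
  (u')² squared terms: (-8)²·∫cos(4x)² dx = 64·π/2 = 32*π;  (-4)²·∫sin(x)² dx = 16·π/2 = 8*π.
  (u')² cross terms: 2·(-8)·(-4)·∫cos(4x)·sin(x) dx = 64·(-2/15) = -128/15.
  So ∫_0^π (u')² dx = 32*π + 8*π − 128/15 = -128/15 + 40*π.
||u||_{H^1}^2 = (-128/15 + 10*π) + (-128/15 + 40*π) = -256/15 + 50*π.


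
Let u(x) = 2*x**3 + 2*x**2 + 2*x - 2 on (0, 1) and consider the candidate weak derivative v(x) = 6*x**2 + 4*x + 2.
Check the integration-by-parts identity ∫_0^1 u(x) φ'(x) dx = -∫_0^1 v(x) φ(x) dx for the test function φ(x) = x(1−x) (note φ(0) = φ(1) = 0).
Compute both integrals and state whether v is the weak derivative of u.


LHS = -29/30, RHS = -29/30. Yes, v = u' weakly.

u(x) = 2*x**3 + 2*x**2 + 2*x - 2, classical derivative u'(x) = 6*x**2 + 4*x + 2.
φ(x) = x(1−x), so φ'(x) = 1 - 2*x.
Note φ(0) = φ(1) = 0, so the boundary term u·φ vanishes.
LHS = ∫_0^1 u(x) φ'(x) dx = ∫_0^1 (-4*x^4 - 2*x^3 - 2*x^2 + 6*x - 2) dx. Term by term:
  ∫_0^1 -4*x^4 dx = -4/5;  ∫_0^1 -2*x^3 dx = -1/2;  ∫_0^1 -2*x^2 dx = -2/3;
  ∫_0^1 6*x dx = 3;  ∫_0^1 -2 dx = -2.
Sum: -4/5 − 1/2 − 2/3 + 3 − 2 = -29/30.
So LHS = -29/30.
∫_0^1 v(x) φ(x) dx = ∫_0^1 (-6*x^4 + 2*x^3 + 2*x^2 + 2*x) dx. Term by term:
  ∫_0^1 -6*x^4 dx = -6/5;  ∫_0^1 2*x^3 dx = 1/2;  ∫_0^1 2*x^2 dx = 2/3;
  ∫_0^1 2*x dx = 1.
Sum: -6/5 + 1/2 + 2/3 + 1 = 29/30.
So RHS = -∫_0^1 v(x) φ(x) dx = -29/30.
LHS = RHS, so the identity holds for this test φ.
Moreover u is smooth here and v(x) = u'(x) = 6*x**2 + 4*x + 2 pointwise, so the identity holds for every test function. Hence v is the weak derivative of u.


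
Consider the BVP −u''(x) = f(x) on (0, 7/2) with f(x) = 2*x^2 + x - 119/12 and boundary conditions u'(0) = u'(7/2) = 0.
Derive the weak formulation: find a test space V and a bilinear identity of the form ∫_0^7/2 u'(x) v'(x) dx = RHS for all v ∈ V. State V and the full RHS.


V = H^1(0, 7/2) (no boundary constraint on v; u is determined up to an additive constant); weak form: ∫_0^7/2 u'v' dx = ∫_0^7/2 (2*x^2 + x - 119/12) v dx for all v ∈ V.

Multiply both sides by a test function v and integrate from 0 to 7/2:
  ∫_0^7/2 −u''(x) v(x) dx = ∫_0^7/2 f(x) v(x) dx.
Integrate the LHS by parts once:
  ∫_0^7/2 −u'' v dx = −[u'(x) v(x)]_0^7/2 + ∫_0^7/2 u'(x) v'(x) dx.
Thus ∫_0^7/2 u'(x) v'(x) dx = ∫_0^7/2 f(x) v(x) dx + [u'(x) v(x)]_0^7/2.
Choose V so that boundary terms are either known or forced to vanish.
u has homogeneous Neumann: u'(0) = u'(7/2) = 0. So [u' v]_0^7/2 = 0·v(7/2) − 0·v(0) = 0 for any v; take V = H^1(0, 7/2).
Weak formulation: find u (satisfying any essential BC) such that ∫_0^7/2 u'(x) v'(x) dx = ∫_0^7/2 f v dx for all v ∈ V (homogeneous Neumann, so boundary terms vanish).
Substituting f(x) = 2*x^2 + x - 119/12, the right-hand side is ∫_0^7/2 (2*x^2 + x - 119/12) v dx.
Compatibility check (pure Neumann): taking v ≡ 1 ∈ V gives 0 = ∫_0^7/2 f dx + (0) − (0), i.e. ∫_0^7/2 f dx must equal u'(0) − u'(7/2) = 0. Indeed ∫_0^7/2 (2*x^2 + x - 119/12) dx = 0, so the data are compatible. The solution is then unique only up to an additive constant (fix it e.g. by requiring ∫_0^7/2 u dx = 0).


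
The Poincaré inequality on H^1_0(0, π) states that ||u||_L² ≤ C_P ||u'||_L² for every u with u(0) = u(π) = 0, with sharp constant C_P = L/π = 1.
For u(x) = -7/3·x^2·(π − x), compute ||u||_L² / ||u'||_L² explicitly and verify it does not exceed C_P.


||u||_L² / ||u'||_L² = sqrt(14)*π/14 < C_P = 1.

u(x) = -7/3·x^2·(π − x), so u'(x) = 7*x*(3*x - 2*π)/3.
u(x) = -7/3·x^2·(π − x) vanishes at x = 0 and x = π, so u ∈ H^1_0(0, π). Differentiate via the product rule and integrate the resulting polynomials term by term.
  ∫_0^π u² dx = ∫_0^π (49*x^6/9 - 98*π*x^5/9 + 49*π^2*x^4/9) dx. Term by term:
    ∫_0^π 49*x^6/9 dx = 7*π^7/9;  ∫_0^π -98*π*x^5/9 dx = -49*π^7/27;  ∫_0^π 49*π^2*x^4/9 dx = 49*π^7/45.
  Sum: 7*π^7/9 − 49*π^7/27 + 49*π^7/45 = 7*π^7/135.
  ∫_0^π (u')² dx = ∫_0^π (49*x^4 - 196*π*x^3/3 + 196*π^2*x^2/9) dx. Term by term:
    ∫_0^π 49*x^4 dx = 49*π^5/5;  ∫_0^π -196*π*x^3/3 dx = -49*π^5/3;  ∫_0^π 196*π^2*x^2/9 dx = 196*π^5/27.
  Sum: 49*π^5/5 − 49*π^5/3 + 196*π^5/27 = 98*π^5/135.
∫_0^π u² dx = 7*π^7/135, so ||u||_L² = sqrt(105)*π^(7/2)/45.
∫_0^π (u')² dx = 98*π^5/135, so ||u'||_L² = 7*sqrt(30)*π^(5/2)/45.
Ratio ||u||_L² / ||u'||_L² = sqrt(14)*π/14.
Sharp Poincaré constant on H^1_0(0, π) is C_P = L/π = 1, achieved by sin(x).
A polynomial bump cannot attain the sharp Poincaré constant (only the first sine eigenfunction does), so the ratio is strictly less than C_P, consistent with ||u||_L² ≤ C_P ||u'||_L².


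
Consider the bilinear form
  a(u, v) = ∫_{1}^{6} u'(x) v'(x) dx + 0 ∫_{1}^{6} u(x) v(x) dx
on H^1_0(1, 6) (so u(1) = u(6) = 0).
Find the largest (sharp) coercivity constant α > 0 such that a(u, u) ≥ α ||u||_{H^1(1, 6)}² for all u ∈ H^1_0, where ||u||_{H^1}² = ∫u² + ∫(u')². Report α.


α = π^2/(π^2 + 25)

Coercivity of a(·,·) on H^1_0(1, 6) means a(u, u) ≥ α ||u||_{H^1}² for every u ∈ H^1_0.
The interval has length L = 5, and Poincaré/coercivity depend only on L. Here a(u, u) = ∫(u')² + (0)·∫u².
Here c = 0, so a(u,u) = ∫(u')² alone. The condition a(u,u) ≥ α||u||_{H^1}² reads (1−α)∫(u')² ≥ (α−c)∫u². Any admissible α is ≤ 1 (rapidly oscillating u have ∫u²/∫(u')² → 0), and α = 1 would force 0 ≥ (1−c)∫u², impossible since c < 1; so 1−α > 0. By the sharp Poincaré inequality on H^1_0 of an interval of length L, ∫(u')² ≥ (π/L)²∫u² with equality for the first sine mode sin(π(x−x₀)/L) (x₀ the left endpoint), so the inequality holds for all u iff (1−α)(π/L)² ≥ α − c, i.e. α ≤ ((π/L)² + c)/((π/L)² + 1) = (1 + c(L/π)²)/(1 + (L/π)²). (Direct route, valid since c ≤ 0: Poincaré gives c∫u² ≥ c(L/π)²∫(u')², so a(u,u) ≥ (1 + c(L/π)²)∫(u')², while ||u||_{H^1}² ≤ (1 + (L/π)²)∫(u')²; dividing yields the same α.) With (π/L)² = π^2/25 and c = 0, the largest admissible constant is α = ((π/L)² + c)/((π/L)² + 1).
Simplifying, α = π^2/(π^2 + 25).


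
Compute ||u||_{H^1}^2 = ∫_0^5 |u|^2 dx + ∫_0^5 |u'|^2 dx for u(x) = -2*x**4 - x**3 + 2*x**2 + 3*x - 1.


||u||_{H^1}^2 = 109687700/63

The H^1 norm (squared) on an interval (0, L) is
  ||u||_{H^1}^2 = ∫_0^L u(x)^2 dx + ∫_0^L u'(x)^2 dx.
Compute u'(x) = -8*x**3 - 3*x**2 + 4*x + 3.
Then u(x)^2 = 4*x**8 + 4*x**7 - 7*x**6 - 16*x**5 + 2*x**4 + 14*x**3 + 5*x**2 - 6*x + 1 and u'(x)^2 = 64*x**6 + 48*x**5 - 55*x**4 - 72*x**3 - 2*x**2 + 24*x + 9.
Integrate each monomial from 0 to 5 using ∫_0^5 c·x^n dx = c·5^(n+1)/(n+1):
  ∫_0^5 u(x)^2 dx = ∫_0^5 (4*x^8 + 4*x^7 - 7*x^6 - 16*x^5 + 2*x^4 + 14*x^3 + 5*x^2 - 6*x + 1) dx. Term by term:
    ∫_0^5 4*x^8 dx = 7812500/9;  ∫_0^5 4*x^7 dx = 390625/2;  ∫_0^5 -7*x^6 dx = -78125;
    ∫_0^5 -16*x^5 dx = -125000/3;  ∫_0^5 2*x^4 dx = 1250;  ∫_0^5 14*x^3 dx = 4375/2;
    ∫_0^5 5*x^2 dx = 625/3;  ∫_0^5 -6*x dx = -75;  ∫_0^5 1 dx = 5.
  Sum: 7812500/9 + 390625/2 − 78125 − 125000/3 + 1250 + 4375/2 + 625/3 − 75 + 5 = 8524370/9.
  ∫_0^5 u'(x)^2 dx = ∫_0^5 (64*x^6 + 48*x^5 - 55*x^4 - 72*x^3 - 2*x^2 + 24*x + 9) dx. Term by term:
    ∫_0^5 64*x^6 dx = 5000000/7;  ∫_0^5 48*x^5 dx = 125000;  ∫_0^5 -55*x^4 dx = -34375;
    ∫_0^5 -72*x^3 dx = -11250;  ∫_0^5 -2*x^2 dx = -250/3;  ∫_0^5 24*x dx = 300;
    ∫_0^5 9 dx = 45.
  Sum: 5000000/7 + 125000 − 34375 − 11250 − 250/3 + 300 + 45 = 16672370/21.
Adding: ||u||_{H^1}^2 = 8524370/9 + 16672370/21 = 109687700/63.


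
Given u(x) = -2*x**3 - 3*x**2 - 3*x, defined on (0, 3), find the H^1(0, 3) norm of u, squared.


||u||_{H^1}^2 = 575289/70

The H^1 norm (squared) on an interval (0, L) is
  ||u||_{H^1}^2 = ∫_0^L u(x)^2 dx + ∫_0^L u'(x)^2 dx.
Compute u'(x) = -6*x**2 - 6*x - 3.
Then u(x)^2 = 4*x**6 + 12*x**5 + 21*x**4 + 18*x**3 + 9*x**2 and u'(x)^2 = 36*x**4 + 72*x**3 + 72*x**2 + 36*x + 9.
Integrate each monomial from 0 to 3 using ∫_0^3 c·x^n dx = c·3^(n+1)/(n+1):
  ∫_0^3 u(x)^2 dx = ∫_0^3 (4*x^6 + 12*x^5 + 21*x^4 + 18*x^3 + 9*x^2) dx. Term by term:
    ∫_0^3 4*x^6 dx = 8748/7;  ∫_0^3 12*x^5 dx = 1458;  ∫_0^3 21*x^4 dx = 5103/5;
    ∫_0^3 18*x^3 dx = 729/2;  ∫_0^3 9*x^2 dx = 81.
  Sum: 8748/7 + 1458 + 5103/5 + 729/2 + 81 = 292167/70.
  ∫_0^3 u'(x)^2 dx = ∫_0^3 (36*x^4 + 72*x^3 + 72*x^2 + 36*x + 9) dx. Term by term:
    ∫_0^3 36*x^4 dx = 8748/5;  ∫_0^3 72*x^3 dx = 1458;  ∫_0^3 72*x^2 dx = 648;
    ∫_0^3 36*x dx = 162;  ∫_0^3 9 dx = 27.
  Sum: 8748/5 + 1458 + 648 + 162 + 27 = 20223/5.
Adding: ||u||_{H^1}^2 = 292167/70 + 20223/5 = 575289/70.


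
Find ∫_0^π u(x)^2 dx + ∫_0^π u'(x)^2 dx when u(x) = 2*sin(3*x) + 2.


||u||_{H^1(0,π)}^2 = 16/3 + 24*π

u'(x) = 6*cos(3*x).
Expand u² and (u')² and integrate term by term on (0, π), using: for integers n ≥ 1, ∫_0^π sin²(nx) dx = ∫_0^π cos²(nx) dx = π/2; for n ≠ n', ∫_0^π sin(nx)sin(n'x) dx = ∫_0^π cos(nx)cos(n'x) dx = 0; and by product-to-sum, ∫_0^π sin(nx)cos(n'x) dx = ½∫_0^π [sin((n+n')x) + sin((n−n')x)] dx, which is 0 when n+n' is even and 2n/(n²−n'²) when n+n' is odd (it need not vanish on (0, π)). For the constant mode: ∫_0^π 1 dx = π, ∫_0^π cos(nx) dx = 0, ∫_0^π sin(nx) dx = (1−(−1)^n)/n.
  u² squared terms: (2)²·∫1 dx = 4·π = 4*π;  (2)²·∫sin(3x)² dx = 4·π/2 = 2*π.
  u² cross terms: 2·(2)·(2)·∫1·sin(3x) dx = 8·(2/3) = 16/3.
  So ∫_0^π u² dx = 4*π + 2*π + 16/3 = 16/3 + 6*π.
  (u')² squared terms: (6)²·∫cos(3x)² dx = 36·π/2 = 18*π.
  So ∫_0^π (u')² dx = 18*π.
||u||_{H^1}^2 = (16/3 + 6*π) + (18*π) = 16/3 + 24*π.


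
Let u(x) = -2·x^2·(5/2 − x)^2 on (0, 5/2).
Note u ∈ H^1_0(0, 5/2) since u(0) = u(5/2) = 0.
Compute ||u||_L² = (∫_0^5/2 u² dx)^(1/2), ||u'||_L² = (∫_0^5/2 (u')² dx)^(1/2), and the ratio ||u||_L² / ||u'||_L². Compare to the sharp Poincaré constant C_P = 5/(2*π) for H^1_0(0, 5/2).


||u||_L² / ||u'||_L² = 5*sqrt(3)/12 < C_P = 5/(2*π).

u(x) = -2·x^2·(5/2 − x)^2, so u'(x) = x*(-8*x^2 + 30*x - 25).
u(x) = -2·x^2·(5/2 − x)^2 vanishes at x = 0 and x = 5/2, so u ∈ H^1_0(0, 5/2). Differentiate via the product rule and integrate the resulting polynomials term by term.
  ∫_0^5/2 u² dx = ∫_0^5/2 (4*x^8 - 40*x^7 + 150*x^6 - 250*x^5 + 625*x^4/4) dx. Term by term:
    ∫_0^5/2 4*x^8 dx = 1953125/1152;  ∫_0^5/2 -40*x^7 dx = -1953125/256;  ∫_0^5/2 150*x^6 dx = 5859375/448;
    ∫_0^5/2 -250*x^5 dx = -1953125/192;  ∫_0^5/2 625*x^4/4 dx = 390625/128.
  Sum: 1953125/1152 − 1953125/256 + 5859375/448 − 1953125/192 + 390625/128 = 390625/16128.
  ∫_0^5/2 (u')² dx = ∫_0^5/2 (64*x^6 - 480*x^5 + 1300*x^4 - 1500*x^3 + 625*x^2) dx. Term by term:
    ∫_0^5/2 64*x^6 dx = 78125/14;  ∫_0^5/2 -480*x^5 dx = -78125/4;  ∫_0^5/2 1300*x^4 dx = 203125/8;
    ∫_0^5/2 -1500*x^3 dx = -234375/16;  ∫_0^5/2 625*x^2 dx = 78125/24.
  Sum: 78125/14 − 78125/4 + 203125/8 − 234375/16 + 78125/24 = 15625/336.
∫_0^5/2 u² dx = 390625/16128, so ||u||_L² = 625*sqrt(7)/336.
∫_0^5/2 (u')² dx = 15625/336, so ||u'||_L² = 125*sqrt(21)/84.
Ratio ||u||_L² / ||u'||_L² = 5*sqrt(3)/12.
Sharp Poincaré constant on H^1_0(0, 5/2) is C_P = L/π = 5/(2*π), achieved by sin(2*π/5·x).
A polynomial bump cannot attain the sharp Poincaré constant (only the first sine eigenfunction does), so the ratio is strictly less than C_P, consistent with ||u||_L² ≤ C_P ||u'||_L².


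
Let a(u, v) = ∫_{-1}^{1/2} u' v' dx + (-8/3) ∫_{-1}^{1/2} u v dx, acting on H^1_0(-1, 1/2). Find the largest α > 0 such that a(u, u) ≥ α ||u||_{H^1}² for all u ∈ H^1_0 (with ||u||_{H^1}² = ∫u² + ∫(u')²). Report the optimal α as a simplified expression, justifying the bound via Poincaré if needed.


α = 4*(-6 + π^2)/(9 + 4*π^2)

Coercivity of a(·,·) on H^1_0(-1, 1/2) means a(u, u) ≥ α ||u||_{H^1}² for every u ∈ H^1_0.
The interval has length L = 3/2, and Poincaré/coercivity depend only on L. Here a(u, u) = ∫(u')² + (-8/3)·∫u².
Here c = -8/3 < 0 with |c| < (π/L)² = 4*π^2/9, so coercivity still holds. The condition a(u,u) ≥ α||u||_{H^1}² reads (1−α)∫(u')² ≥ (α−c)∫u². Any admissible α is ≤ 1 (rapidly oscillating u have ∫u²/∫(u')² → 0), and α = 1 would force 0 ≥ (1−c)∫u², impossible since c < 1; so 1−α > 0. By the sharp Poincaré inequality on H^1_0 of an interval of length L, ∫(u')² ≥ (π/L)²∫u² with equality for the first sine mode sin(π(x−x₀)/L) (x₀ the left endpoint), so the inequality holds for all u iff (1−α)(π/L)² ≥ α − c, i.e. α ≤ ((π/L)² + c)/((π/L)² + 1) = (1 + c(L/π)²)/(1 + (L/π)²). (Direct route, valid since c ≤ 0: Poincaré gives c∫u² ≥ c(L/π)²∫(u')², so a(u,u) ≥ (1 + c(L/π)²)∫(u')², while ||u||_{H^1}² ≤ (1 + (L/π)²)∫(u')²; dividing yields the same α.) With (π/L)² = 4*π^2/9 and c = -8/3, the largest admissible constant is α = ((π/L)² + c)/((π/L)² + 1).
Simplifying, α = 4*(-6 + π^2)/(9 + 4*π^2).


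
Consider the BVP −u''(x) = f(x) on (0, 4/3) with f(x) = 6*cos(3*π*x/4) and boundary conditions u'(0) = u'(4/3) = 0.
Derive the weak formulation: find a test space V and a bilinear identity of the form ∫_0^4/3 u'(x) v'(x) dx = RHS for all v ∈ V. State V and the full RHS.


V = H^1(0, 4/3) (no boundary constraint on v; u is determined up to an additive constant); weak form: ∫_0^4/3 u'v' dx = ∫_0^4/3 (6*cos(3*π*x/4)) v dx for all v ∈ V.

Multiply both sides by a test function v and integrate from 0 to 4/3:
  ∫_0^4/3 −u''(x) v(x) dx = ∫_0^4/3 f(x) v(x) dx.
Integrate the LHS by parts once:
  ∫_0^4/3 −u'' v dx = −[u'(x) v(x)]_0^4/3 + ∫_0^4/3 u'(x) v'(x) dx.
Thus ∫_0^4/3 u'(x) v'(x) dx = ∫_0^4/3 f(x) v(x) dx + [u'(x) v(x)]_0^4/3.
Choose V so that boundary terms are either known or forced to vanish.
u has homogeneous Neumann: u'(0) = u'(4/3) = 0. So [u' v]_0^4/3 = 0·v(4/3) − 0·v(0) = 0 for any v; take V = H^1(0, 4/3).
Weak formulation: find u (satisfying any essential BC) such that ∫_0^4/3 u'(x) v'(x) dx = ∫_0^4/3 f v dx for all v ∈ V (homogeneous Neumann, so boundary terms vanish).
Substituting f(x) = 6*cos(3*π*x/4), the right-hand side is ∫_0^4/3 (6*cos(3*π*x/4)) v dx.
Compatibility check (pure Neumann): taking v ≡ 1 ∈ V gives 0 = ∫_0^4/3 f dx + (0) − (0), i.e. ∫_0^4/3 f dx must equal u'(0) − u'(4/3) = 0. Indeed ∫_0^4/3 (6*cos(3*π*x/4)) dx = 0, so the data are compatible. The solution is then unique only up to an additive constant (fix it e.g. by requiring ∫_0^4/3 u dx = 0).


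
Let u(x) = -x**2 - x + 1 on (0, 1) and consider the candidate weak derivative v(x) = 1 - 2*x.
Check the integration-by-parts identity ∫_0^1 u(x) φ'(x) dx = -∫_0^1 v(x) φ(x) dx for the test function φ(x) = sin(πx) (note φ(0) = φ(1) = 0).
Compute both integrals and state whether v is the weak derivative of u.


LHS = 4/π, RHS = 0. No, v is not the weak derivative of u.

u(x) = -x**2 - x + 1, classical derivative u'(x) = -2*x - 1.
φ(x) = sin(πx), so φ'(x) = π*cos(π*x).
Note φ(0) = φ(1) = 0, so the boundary term u·φ vanishes.
LHS = ∫_0^1 u(x) φ'(x) dx = ∫_0^1 (-π*x^2*cos(π*x) - π*x*cos(π*x) + π*cos(π*x)) dx. Term by term:
  ∫_0^1 π*cos(π*x) dx = 0;  ∫_0^1 -π*x*cos(π*x) dx = 2/π;  ∫_0^1 -π*x^2*cos(π*x) dx = 2/π.
Sum: 0 + 2/π + 2/π = 4/π.
So LHS = 4/π.
∫_0^1 v(x) φ(x) dx = ∫_0^1 (-2*x*sin(π*x) + sin(π*x)) dx. Term by term:
  ∫_0^1 -2*x*sin(π*x) dx = -2/π;  ∫_0^1 sin(π*x) dx = 2/π.
Sum: -2/π + 2/π = 0.
So RHS = -∫_0^1 v(x) φ(x) dx = 0.
LHS − RHS = 4/π ≠ 0, so the identity fails.
(For a valid weak derivative the identity must hold for EVERY test function, in particular this one. The failure shows v is NOT the weak derivative of u.)
Correct weak derivative would be u'(x) = -2*x - 1.


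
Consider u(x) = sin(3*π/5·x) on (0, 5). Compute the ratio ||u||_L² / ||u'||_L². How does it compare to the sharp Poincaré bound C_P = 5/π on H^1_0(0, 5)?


||u||_L² / ||u'||_L² = 5/(3*π) < C_P = 5/π.

u(x) = sin(3*π/5·x), so u'(x) = 3*π*cos(3*π*x/5)/5.
Writing u(x) = A·sin(kπx/L) with A = 1 and k = 3, use ∫_0^L sin²(kπx/L) dx = L/2 and ∫_0^L cos²(kπx/L) dx = L/2.
u² = 1·sin²(3*π/5·x) and (u')² = 9*π^2/25·cos²(3*π/5·x), and each of sin², cos² integrates to L/2 = 5/2 over (0, 5).
∫_0^5 u² dx = 5/2, so ||u||_L² = sqrt(10)/2.
∫_0^5 (u')² dx = 9*π^2/10, so ||u'||_L² = 3*sqrt(10)*π/10.
Ratio ||u||_L² / ||u'||_L² = 5/(3*π).
Sharp Poincaré constant on H^1_0(0, 5) is C_P = L/π = 5/π, achieved by sin(π/5·x).
This is the k = 3 harmonic; the ratio L/(kπ) is strictly less than C_P = L/π, consistent with the sharp inequality ||u||_L² ≤ C_P ||u'||_L².


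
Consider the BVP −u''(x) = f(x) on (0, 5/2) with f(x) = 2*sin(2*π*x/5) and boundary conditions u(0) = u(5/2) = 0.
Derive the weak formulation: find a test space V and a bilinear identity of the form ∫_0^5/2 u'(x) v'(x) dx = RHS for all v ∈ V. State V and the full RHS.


V = H^1_0(0, 5/2) (so v(0) = v(5/2) = 0); weak form: ∫_0^5/2 u'v' dx = ∫_0^5/2 (2*sin(2*π*x/5)) v dx for all v ∈ V.

Multiply both sides by a test function v and integrate from 0 to 5/2:
  ∫_0^5/2 −u''(x) v(x) dx = ∫_0^5/2 f(x) v(x) dx.
Integrate the LHS by parts once:
  ∫_0^5/2 −u'' v dx = −[u'(x) v(x)]_0^5/2 + ∫_0^5/2 u'(x) v'(x) dx.
Thus ∫_0^5/2 u'(x) v'(x) dx = ∫_0^5/2 f(x) v(x) dx + [u'(x) v(x)]_0^5/2.
Choose V so that boundary terms are either known or forced to vanish.
u is Dirichlet: u(0) = u(5/2) = 0. Let V = H^1_0(0, 5/2); then v(0) = v(5/2) = 0, and [u' v]_0^5/2 = 0.
Weak formulation: find u (satisfying any essential BC) such that ∫_0^5/2 u'(x) v'(x) dx = ∫_0^5/2 f v dx for all v ∈ V.
Substituting f(x) = 2*sin(2*π*x/5), the right-hand side is ∫_0^5/2 (2*sin(2*π*x/5)) v dx.


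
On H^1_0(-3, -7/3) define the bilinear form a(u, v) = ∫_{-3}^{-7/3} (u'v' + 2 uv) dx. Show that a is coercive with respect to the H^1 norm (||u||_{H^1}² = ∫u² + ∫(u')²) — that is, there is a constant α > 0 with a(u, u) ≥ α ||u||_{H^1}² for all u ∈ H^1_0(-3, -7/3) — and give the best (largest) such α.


α = 1

Coercivity of a(·,·) on H^1_0(-3, -7/3) means a(u, u) ≥ α ||u||_{H^1}² for every u ∈ H^1_0.
The interval has length L = 2/3, and Poincaré/coercivity depend only on L. Here a(u, u) = ∫(u')² + (2)·∫u².
Here c = 2 ≥ 1, so a(u,u) = ∫(u')² + c∫u² ≥ ∫(u')² + ∫u² = ||u||_{H^1}², i.e. α = 1 works. No larger α is possible: a(u,u) ≥ α||u||_{H^1}² means (1−α)∫(u')² ≥ (α−c)∫u², and for the modes u_n = sin(nπ(x−x₀)/L) (x₀ the left endpoint) one has ∫u_n²/∫(u_n')² = (L/(nπ))² → 0, so a(u_n,u_n)/||u_n||_{H^1}² → 1. Hence the optimal constant is α = 1.
Therefore α = 1.


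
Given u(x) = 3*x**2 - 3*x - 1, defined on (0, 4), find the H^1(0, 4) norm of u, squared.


||u||_{H^1}^2 = 6616/5

The H^1 norm (squared) on an interval (0, L) is
  ||u||_{H^1}^2 = ∫_0^L u(x)^2 dx + ∫_0^L u'(x)^2 dx.
Compute u'(x) = 6*x - 3.
Then u(x)^2 = 9*x**4 - 18*x**3 + 3*x**2 + 6*x + 1 and u'(x)^2 = 36*x**2 - 36*x + 9.
Integrate each monomial from 0 to 4 using ∫_0^4 c·x^n dx = c·4^(n+1)/(n+1):
  ∫_0^4 u(x)^2 dx = ∫_0^4 (9*x^4 - 18*x^3 + 3*x^2 + 6*x + 1) dx. Term by term:
    ∫_0^4 9*x^4 dx = 9216/5;  ∫_0^4 -18*x^3 dx = -1152;  ∫_0^4 3*x^2 dx = 64;
    ∫_0^4 6*x dx = 48;  ∫_0^4 1 dx = 4.
  Sum: 9216/5 − 1152 + 64 + 48 + 4 = 4036/5.
  ∫_0^4 u'(x)^2 dx = ∫_0^4 (36*x^2 - 36*x + 9) dx. Term by term:
    ∫_0^4 36*x^2 dx = 768;  ∫_0^4 -36*x dx = -288;  ∫_0^4 9 dx = 36.
  Sum: 768 − 288 + 36 = 516.
Adding: ||u||_{H^1}^2 = 4036/5 + 516 = 6616/5.


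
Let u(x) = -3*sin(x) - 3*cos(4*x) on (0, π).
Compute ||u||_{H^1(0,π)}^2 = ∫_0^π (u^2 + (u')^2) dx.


||u||_{H^1(0,π)}^2 = -204/5 + 171*π/2

u'(x) = 12*sin(4*x) - 3*cos(x).
Expand u² and (u')² and integrate term by term on (0, π), using: for integers n ≥ 1, ∫_0^π sin²(nx) dx = ∫_0^π cos²(nx) dx = π/2; for n ≠ n', ∫_0^π sin(nx)sin(n'x) dx = ∫_0^π cos(nx)cos(n'x) dx = 0; and by product-to-sum, ∫_0^π sin(nx)cos(n'x) dx = ½∫_0^π [sin((n+n')x) + sin((n−n')x)] dx, which is 0 when n+n' is even and 2n/(n²−n'²) when n+n' is odd (it need not vanish on (0, π)).
  u² squared terms: (-3)²·∫cos(4x)² dx = 9·π/2 = 9*π/2;  (-3)²·∫sin(x)² dx = 9·π/2 = 9*π/2.
  u² cross terms: 2·(-3)·(-3)·∫cos(4x)·sin(x) dx = 18·(-2/15) = -12/5.
  So ∫_0^π u² dx = 9*π/2 + 9*π/2 − 12/5 = -12/5 + 9*π.
  (u')² squared terms: (-3)²·∫cos(x)² dx = 9·π/2 = 9*π/2;  (12)²·∫sin(4x)² dx = 144·π/2 = 72*π.
  (u')² cross terms: 2·(-3)·(12)·∫cos(x)·sin(4x) dx = -72·(8/15) = -192/5.
  So ∫_0^π (u')² dx = 9*π/2 + 72*π − 192/5 = -192/5 + 153*π/2.
||u||_{H^1}^2 = (-12/5 + 9*π) + (-192/5 + 153*π/2) = -204/5 + 171*π/2.


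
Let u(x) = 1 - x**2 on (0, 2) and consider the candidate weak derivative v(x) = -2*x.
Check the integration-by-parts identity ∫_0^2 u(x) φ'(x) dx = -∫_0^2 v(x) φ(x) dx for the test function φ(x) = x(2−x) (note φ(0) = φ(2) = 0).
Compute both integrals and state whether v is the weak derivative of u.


LHS = 8/3, RHS = 8/3. Yes, v = u' weakly.

u(x) = 1 - x**2, classical derivative u'(x) = -2*x.
φ(x) = x(2−x), so φ'(x) = 2 - 2*x.
Note φ(0) = φ(2) = 0, so the boundary term u·φ vanishes.
LHS = ∫_0^2 u(x) φ'(x) dx = ∫_0^2 (2*x^3 - 2*x^2 - 2*x + 2) dx. Term by term:
  ∫_0^2 2*x^3 dx = 8;  ∫_0^2 -2*x^2 dx = -16/3;  ∫_0^2 -2*x dx = -4;
  ∫_0^2 2 dx = 4.
Sum: 8 − 16/3 − 4 + 4 = 8/3.
So LHS = 8/3.
∫_0^2 v(x) φ(x) dx = ∫_0^2 (2*x^3 - 4*x^2) dx. Term by term:
  ∫_0^2 2*x^3 dx = 8;  ∫_0^2 -4*x^2 dx = -32/3.
Sum: 8 − 32/3 = -8/3.
So RHS = -∫_0^2 v(x) φ(x) dx = 8/3.
LHS = RHS, so the identity holds for this test φ.
Moreover u is smooth here and v(x) = u'(x) = -2*x pointwise, so the identity holds for every test function. Hence v is the weak derivative of u.
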